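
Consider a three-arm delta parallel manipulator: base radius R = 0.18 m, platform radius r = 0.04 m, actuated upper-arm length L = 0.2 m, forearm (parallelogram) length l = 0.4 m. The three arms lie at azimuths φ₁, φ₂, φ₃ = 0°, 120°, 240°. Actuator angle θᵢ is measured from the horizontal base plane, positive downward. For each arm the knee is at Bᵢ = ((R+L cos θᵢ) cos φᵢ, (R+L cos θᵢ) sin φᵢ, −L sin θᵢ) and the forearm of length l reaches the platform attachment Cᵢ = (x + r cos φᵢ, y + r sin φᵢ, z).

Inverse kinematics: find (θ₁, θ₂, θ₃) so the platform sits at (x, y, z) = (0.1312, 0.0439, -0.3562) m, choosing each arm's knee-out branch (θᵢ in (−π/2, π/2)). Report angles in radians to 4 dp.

φ1=0.0° → target in arm frame (0.1312, 0.0439)
  e−x'=0.0088;  (l²−L²−(e−x')²−y'²−z²)/2L = -0.0222
  γ=atan2(-0.3562,0.0088)=-1.5461;  ψ=arccos(-0.0623)=1.6332;  θ1=γ+ψ≈0.0871
arm 2 (φ=120.0°): x'=-0.0276, y'=-0.1356
  A cos θ + B sin θ = C:  0.1676·cos θ + -0.3562·sin θ = -0.1334
  θ2 = atan2(B,A) + arccos(C/0.3937) = 0.7853
rotate P by −φ3: (-0.1036, 0.0917, -0.3562)
  A=0.2436, B=-0.3562, C=(l²−L²−A²−y'²−z²)/(2L)=-0.1866
  γ=atan2(-0.3562,0.2436)=-0.9709;  ψ=arccos(-0.4324)=2.0179;  θ3=γ+ψ≈1.0470

θ₁ = 0.0871, θ₂ = 0.7853, θ₃ = 1.0470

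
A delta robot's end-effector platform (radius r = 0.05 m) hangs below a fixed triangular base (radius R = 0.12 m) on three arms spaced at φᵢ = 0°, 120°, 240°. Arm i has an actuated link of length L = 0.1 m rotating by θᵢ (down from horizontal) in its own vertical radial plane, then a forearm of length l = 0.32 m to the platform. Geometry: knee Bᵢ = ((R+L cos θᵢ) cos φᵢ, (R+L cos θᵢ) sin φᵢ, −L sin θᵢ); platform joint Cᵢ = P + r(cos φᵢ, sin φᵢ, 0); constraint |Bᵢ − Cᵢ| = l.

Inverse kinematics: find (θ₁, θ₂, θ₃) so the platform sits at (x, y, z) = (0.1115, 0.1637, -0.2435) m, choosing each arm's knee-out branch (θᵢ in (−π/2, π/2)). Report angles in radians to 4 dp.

θ₁ = -0.2618, θ₂ = -0.0866, θ₃ = 1.3964

arm 1 (φ=0.0°): x'=0.1115, y'=0.1637
  A=-0.0415, B=-0.2435, C=(l²−L²−A²−y'²−z²)/(2L)=0.0229
  √(A²+B²)=0.2470;  θ1 = -1.7396+1.4778 ≈ -0.2618
φ2=120.0° → target in arm frame (0.0860, -0.1784)
  A cos θ + B sin θ = C:  -0.0160·cos θ + -0.2435·sin θ = 0.0051
  √(A²+B²)=0.2440;  θ2 = -1.6365+1.5499 ≈ -0.0866
arm 3 (φ=240.0°): x'=-0.1975, y'=0.0147
  e−x'=0.2675;  (l²−L²−(e−x')²−y'²−z²)/2L = -0.1934
  γ=atan2(-0.2435,0.2675)=-0.7384;  ψ=arccos(-0.5346)=2.1348;  θ3=γ+ψ≈1.3964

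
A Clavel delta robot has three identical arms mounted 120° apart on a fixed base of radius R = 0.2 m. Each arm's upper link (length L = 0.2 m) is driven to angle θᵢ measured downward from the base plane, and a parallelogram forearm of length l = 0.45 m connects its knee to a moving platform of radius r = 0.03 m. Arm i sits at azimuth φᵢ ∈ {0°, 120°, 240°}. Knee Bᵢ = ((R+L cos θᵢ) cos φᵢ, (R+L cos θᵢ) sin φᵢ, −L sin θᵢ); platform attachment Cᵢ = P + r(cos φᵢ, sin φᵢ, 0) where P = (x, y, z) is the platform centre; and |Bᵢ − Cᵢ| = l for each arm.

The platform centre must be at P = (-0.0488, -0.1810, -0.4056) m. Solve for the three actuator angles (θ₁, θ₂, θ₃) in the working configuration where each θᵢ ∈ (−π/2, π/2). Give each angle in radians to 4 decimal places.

φ1=0.0° → target in arm frame (-0.0488, -0.1810)
  A=0.2188, B=-0.4056, C=(l²−L²−A²−y'²−z²)/(2L)=-0.2066
  θ1 = atan2(B,A) + arccos(C/0.4609) = 0.9596
φ2=120.0° → target in arm frame (-0.1324, 0.1328)
  A=0.3024, B=-0.4056, C=(l²−L²−A²−y'²−z²)/(2L)=-0.2776
  √(A²+B²)=0.5059;  θ2 = -0.9302+2.1517 ≈ 1.2215
rotate P by −φ3: (0.1812, 0.0482, -0.4056)
  e−x'=-0.0112;  (l²−L²−(e−x')²−y'²−z²)/2L = -0.0112
  θ3 = atan2(B,A) + arccos(C/0.4058) = 0.0000

θ₁ = 0.9596, θ₂ = 1.2215, θ₃ = 0.0000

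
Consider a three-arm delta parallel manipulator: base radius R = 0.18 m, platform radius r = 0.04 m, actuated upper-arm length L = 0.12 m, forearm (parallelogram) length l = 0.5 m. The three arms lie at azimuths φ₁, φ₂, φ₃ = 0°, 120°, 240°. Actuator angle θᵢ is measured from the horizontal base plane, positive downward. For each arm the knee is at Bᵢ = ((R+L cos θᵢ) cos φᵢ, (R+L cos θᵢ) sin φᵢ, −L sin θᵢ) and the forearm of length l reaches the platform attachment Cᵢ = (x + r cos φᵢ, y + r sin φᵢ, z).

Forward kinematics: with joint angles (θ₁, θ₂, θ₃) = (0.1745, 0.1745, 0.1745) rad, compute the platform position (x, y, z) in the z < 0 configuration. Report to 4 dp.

(0.0000, 0.0000, -0.4490)

φ1=0.0°: virtual centre (0.2582, 0.0000, -0.0208), radius l
φ2=120.0°: virtual centre (-0.1291, 0.2236, -0.0208), radius l
φ3=240.0°: virtual centre (-0.1291, -0.2236, -0.0208), radius l
subtract pairs → two planes through P
[-0.7745 0.4472 0.0000]·P = 0.0000;  [-0.7745 -0.4472 0.0000]·P = 0.0000
Cramer: x(z) = 0.0000+0.0000z;  y(z) = 0.0000+0.0000z
sphere 1 gives Az²+Bz+C=0 with A=1.0000, B=0.0417, C=-0.1829;  B²−4AC=0.7334;  roots -0.4490, 0.4074;  negative root z = -0.4490
x = 0.0000, y = 0.0000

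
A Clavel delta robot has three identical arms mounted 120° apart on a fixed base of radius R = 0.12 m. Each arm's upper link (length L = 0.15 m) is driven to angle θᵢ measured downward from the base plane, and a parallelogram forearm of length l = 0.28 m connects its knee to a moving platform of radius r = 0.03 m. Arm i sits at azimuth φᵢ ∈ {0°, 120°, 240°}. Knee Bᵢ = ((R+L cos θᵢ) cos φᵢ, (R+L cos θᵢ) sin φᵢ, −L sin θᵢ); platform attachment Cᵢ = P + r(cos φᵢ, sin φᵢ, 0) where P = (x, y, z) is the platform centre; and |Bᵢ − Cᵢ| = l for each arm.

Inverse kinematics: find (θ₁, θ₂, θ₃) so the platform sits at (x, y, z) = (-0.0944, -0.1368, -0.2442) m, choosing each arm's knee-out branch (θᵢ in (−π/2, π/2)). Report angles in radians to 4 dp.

θ₁ = 1.3091, θ₂ = 1.2216, θ₃ = -0.1745

φ1=0.0° → target in arm frame (-0.0944, -0.1368)
  A=0.1844, B=-0.2442, C=(l²−L²−A²−y'²−z²)/(2L)=-0.1882
  γ=atan2(-0.2442,0.1844)=-0.9240;  ψ=arccos(-0.6149)=2.2331;  θ1=γ+ψ≈1.3091
rotate P by −φ2: (-0.0713, 0.1502, -0.2442)
  A cos θ + B sin θ = C:  0.1613·cos θ + -0.2442·sin θ = -0.1743
  √(A²+B²)=0.2926;  θ2 = -0.9871+2.2088 ≈ 1.2216
φ3=240.0° → target in arm frame (0.1657, -0.0134)
  A cos θ + B sin θ = C:  -0.0757·cos θ + -0.2442·sin θ = -0.0321
  θ3 = atan2(B,A) + arccos(C/0.2557) = -0.1745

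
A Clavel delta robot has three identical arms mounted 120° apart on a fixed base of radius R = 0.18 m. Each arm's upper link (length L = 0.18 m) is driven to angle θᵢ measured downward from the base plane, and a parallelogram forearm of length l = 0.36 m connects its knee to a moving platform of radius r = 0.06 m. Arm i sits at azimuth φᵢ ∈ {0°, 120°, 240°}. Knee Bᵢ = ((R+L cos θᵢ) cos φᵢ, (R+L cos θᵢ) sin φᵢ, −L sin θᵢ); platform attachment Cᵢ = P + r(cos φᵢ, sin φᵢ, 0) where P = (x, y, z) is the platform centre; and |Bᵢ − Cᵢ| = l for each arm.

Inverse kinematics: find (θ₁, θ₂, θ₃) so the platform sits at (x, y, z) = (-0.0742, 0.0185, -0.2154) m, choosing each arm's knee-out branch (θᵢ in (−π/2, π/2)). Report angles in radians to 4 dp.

θ₁ = 0.6113, θ₂ = -0.2615, θ₃ = 0.0000

φ1=0.0° → target in arm frame (-0.0742, 0.0185)
  A=0.1942, B=-0.2154, C=(l²−L²−A²−y'²−z²)/(2L)=0.0354
  γ=atan2(-0.2154,0.1942)=-0.8371;  ψ=arccos(0.1221)=1.4484;  θ1=γ+ψ≈0.6113
arm 2 (φ=120.0°): x'=0.0531, y'=0.0550
  e−x'=0.0669;  (l²−L²−(e−x')²−y'²−z²)/2L = 0.1203
  θ2 = atan2(B,A) + arccos(C/0.2255) = -0.2615
arm 3 (φ=240.0°): x'=0.0211, y'=-0.0735
  A=0.0989, B=-0.2154, C=(l²−L²−A²−y'²−z²)/(2L)=0.0989
  γ=atan2(-0.2154,0.0989)=-1.1403;  ψ=arccos(0.4174)=1.1403;  θ3=γ+ψ≈0.0000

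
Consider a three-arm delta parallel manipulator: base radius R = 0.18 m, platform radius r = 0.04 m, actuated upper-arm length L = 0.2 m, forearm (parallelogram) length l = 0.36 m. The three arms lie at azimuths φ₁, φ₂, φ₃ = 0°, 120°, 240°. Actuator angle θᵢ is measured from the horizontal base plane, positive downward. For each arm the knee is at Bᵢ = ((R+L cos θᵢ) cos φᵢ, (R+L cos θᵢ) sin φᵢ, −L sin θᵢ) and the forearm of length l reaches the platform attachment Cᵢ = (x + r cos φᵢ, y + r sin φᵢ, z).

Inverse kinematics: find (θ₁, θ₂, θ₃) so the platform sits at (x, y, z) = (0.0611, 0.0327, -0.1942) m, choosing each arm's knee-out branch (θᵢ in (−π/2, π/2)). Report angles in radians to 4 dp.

φ1=0.0° → target in arm frame (0.0611, 0.0327)
  e−x'=0.0789;  (l²−L²−(e−x')²−y'²−z²)/2L = 0.1115
  θ1 = atan2(B,A) + arccos(C/0.2096) = -0.1748
φ2=120.0° → target in arm frame (-0.0022, -0.0693)
  A cos θ + B sin θ = C:  0.1422·cos θ + -0.1942·sin θ = 0.0671
  √(A²+B²)=0.2407;  θ2 = -0.9387+1.2881 ≈ 0.3494
rotate P by −φ3: (-0.0589, 0.0366, -0.1942)
  A cos θ + B sin θ = C:  0.1989·cos θ + -0.1942·sin θ = 0.0275
  √(A²+B²)=0.2780;  θ3 = -0.7735+1.4717 ≈ 0.6982

θ₁ = -0.1748, θ₂ = 0.3494, θ₃ = 0.6982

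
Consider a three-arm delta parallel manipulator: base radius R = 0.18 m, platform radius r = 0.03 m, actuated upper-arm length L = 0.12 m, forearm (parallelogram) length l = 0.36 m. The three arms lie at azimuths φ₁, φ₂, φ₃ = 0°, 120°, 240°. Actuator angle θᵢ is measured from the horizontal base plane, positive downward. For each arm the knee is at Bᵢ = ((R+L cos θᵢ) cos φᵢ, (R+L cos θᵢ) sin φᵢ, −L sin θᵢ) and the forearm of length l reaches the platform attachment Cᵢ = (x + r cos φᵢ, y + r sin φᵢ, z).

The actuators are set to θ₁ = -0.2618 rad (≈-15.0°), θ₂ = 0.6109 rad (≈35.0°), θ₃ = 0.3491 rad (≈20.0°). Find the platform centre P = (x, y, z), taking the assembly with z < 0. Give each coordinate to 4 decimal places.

arm 1 at φ=0.0°: e+L cos θ1 = 0.2659;  S1 = (0.2659, 0.0000, 0.0311)
S2 = (0.2483·cos120.0°, 0.2483·sin120.0°, -0.0688) = (-0.1241, 0.2150, -0.0688)
arm 3 at φ=240.0°: e+L cos θ3 = 0.2628;  S3 = (-0.1314, -0.2276, -0.0410)
subtract pairs → two planes through P
plane₁₂: -0.7801x+0.4301y+-0.1998z = -0.0053
det = 0.6968;  x = 0.0040+-0.2195z,  y = -0.0050+0.0664z
quadratic in z: (1.0526)z²+(0.0522)z+(-0.0600)=0, √Δ=0.5054 → z ∈ {-0.2649, 0.2153}; z = -0.2649 (taking z<0)
x = 0.0622, y = -0.0225

(0.0622, -0.0225, -0.2649)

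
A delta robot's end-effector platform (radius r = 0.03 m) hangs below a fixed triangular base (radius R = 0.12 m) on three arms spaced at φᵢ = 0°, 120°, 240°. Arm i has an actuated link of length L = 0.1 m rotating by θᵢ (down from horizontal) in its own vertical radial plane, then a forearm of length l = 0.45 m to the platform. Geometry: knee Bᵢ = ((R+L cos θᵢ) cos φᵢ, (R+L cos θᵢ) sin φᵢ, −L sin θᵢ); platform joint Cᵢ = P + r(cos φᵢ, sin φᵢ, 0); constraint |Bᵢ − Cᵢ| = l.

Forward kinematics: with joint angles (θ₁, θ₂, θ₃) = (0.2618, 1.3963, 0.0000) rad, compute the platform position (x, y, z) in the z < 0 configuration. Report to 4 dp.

φ1=0.0°: virtual centre (0.1866, 0.0000, -0.0259), radius l
O2 = (0.1074·cos120.0°, 0.1074·sin120.0°, -0.0985) = (-0.0537, 0.0930, -0.0985)
arm 3 at φ=240.0°: e+L cos θ3 = 0.1900;  O3 = (-0.0950, -0.1645, 0.0000)
subtract pairs → two planes through P
[-0.4805 0.1860 -0.1452]·P = -0.0143;  [-0.5632 -0.3291 0.0518]·P = 0.0006
Cramer: x(z) = 0.0174-0.1452z;  y(z) = -0.0317+0.4057z
quadratic in z: (1.1857)z²+(0.0752)z+(-0.1722)=0, √Δ=0.9069 → z ∈ {-0.4141, 0.3507}; z = -0.4141 (taking z<0)
x = 0.0775, y = -0.1997

(0.0775, -0.1997, -0.4141)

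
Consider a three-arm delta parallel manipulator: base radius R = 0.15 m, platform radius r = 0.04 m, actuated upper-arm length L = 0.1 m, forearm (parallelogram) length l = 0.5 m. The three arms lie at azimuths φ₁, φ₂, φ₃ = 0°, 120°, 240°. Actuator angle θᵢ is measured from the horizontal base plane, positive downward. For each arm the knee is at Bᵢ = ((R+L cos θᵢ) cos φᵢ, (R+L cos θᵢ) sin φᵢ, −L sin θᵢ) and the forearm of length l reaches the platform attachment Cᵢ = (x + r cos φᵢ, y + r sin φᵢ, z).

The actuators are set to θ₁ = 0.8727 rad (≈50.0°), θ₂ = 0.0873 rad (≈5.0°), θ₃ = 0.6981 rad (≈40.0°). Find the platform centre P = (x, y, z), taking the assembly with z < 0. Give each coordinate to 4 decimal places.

(-0.0797, 0.0855, -0.4988)

arm 1 at φ=0.0°: e+L cos θ1 = 0.1743;  centre 1 = (0.1743, 0.0000, -0.0766)
φ2=120.0°: virtual centre (-0.1048, 0.1815, -0.0087), radius l
arm 3 at φ=240.0°: e+L cos θ3 = 0.1866;  centre 3 = (-0.0933, -0.1616, -0.0643)
subtract pairs → two planes through P
[-0.5582 0.3631 0.1358]·P = 0.0078;  [-0.5352 -0.3232 0.0247]·P = 0.0027
det = 0.3747;  x = -0.0093+0.1410z,  y = 0.0071+-0.1572z
into |P−centre ₁|² = l²: 1.0446z² + 0.0992z + -0.2104 = 0;  Δ = 0.8888;  z = -0.4988 or 0.4038 → z<0 root = -0.4988
x = -0.0797, y = 0.0855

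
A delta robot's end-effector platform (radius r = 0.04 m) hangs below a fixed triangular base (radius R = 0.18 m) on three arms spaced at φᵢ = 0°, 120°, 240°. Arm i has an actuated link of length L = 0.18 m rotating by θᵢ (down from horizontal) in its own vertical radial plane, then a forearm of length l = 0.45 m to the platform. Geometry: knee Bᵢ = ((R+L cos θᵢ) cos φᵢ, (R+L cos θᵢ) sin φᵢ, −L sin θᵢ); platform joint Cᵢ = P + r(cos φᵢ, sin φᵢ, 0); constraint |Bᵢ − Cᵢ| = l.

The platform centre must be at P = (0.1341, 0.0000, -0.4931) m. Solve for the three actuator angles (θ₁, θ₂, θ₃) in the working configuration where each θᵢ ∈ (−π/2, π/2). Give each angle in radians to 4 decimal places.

θ₁ = 0.4362, θ₂ = 1.1346, θ₃ = 1.1346

rotate P by −φ1: (0.1341, 0.0000, -0.4931)
  e−x'=0.0059;  (l²−L²−(e−x')²−y'²−z²)/2L = -0.2030
  γ=atan2(-0.4931,0.0059)=-1.5588;  ψ=arccos(-0.4117)=1.9951;  θ1=γ+ψ≈0.4362
arm 2 (φ=120.0°): x'=-0.0670, y'=-0.1161
  A=0.2070, B=-0.4931, C=(l²−L²−A²−y'²−z²)/(2L)=-0.3595
  √(A²+B²)=0.5348;  θ2 = -1.1733+2.3079 ≈ 1.1346
rotate P by −φ3: (-0.0671, 0.1161, -0.4931)
  A cos θ + B sin θ = C:  0.2071·cos θ + -0.4931·sin θ = -0.3595
  √(A²+B²)=0.5348;  θ3 = -1.1733+2.3079 ≈ 1.1346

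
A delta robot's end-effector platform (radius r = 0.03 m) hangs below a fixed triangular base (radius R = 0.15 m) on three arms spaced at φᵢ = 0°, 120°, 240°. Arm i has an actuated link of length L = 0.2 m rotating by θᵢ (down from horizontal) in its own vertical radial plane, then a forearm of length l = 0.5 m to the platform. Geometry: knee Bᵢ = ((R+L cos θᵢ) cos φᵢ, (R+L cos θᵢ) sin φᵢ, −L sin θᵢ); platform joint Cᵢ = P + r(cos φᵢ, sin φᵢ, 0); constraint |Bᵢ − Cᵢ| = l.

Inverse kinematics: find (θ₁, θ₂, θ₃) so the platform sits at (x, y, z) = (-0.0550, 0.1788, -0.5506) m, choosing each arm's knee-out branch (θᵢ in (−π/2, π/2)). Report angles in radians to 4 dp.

arm 1 (φ=0.0°): x'=-0.0550, y'=0.1788
  A cos θ + B sin θ = C:  0.1750·cos θ + -0.5506·sin θ = -0.3894
  γ=atan2(-0.5506,0.1750)=-1.2631;  ψ=arccos(-0.6740)=2.3104;  θ1=γ+ψ≈1.0473
rotate P by −φ2: (0.1823, -0.0418, -0.5506)
  e−x'=-0.0623;  (l²−L²−(e−x')²−y'²−z²)/2L = -0.2470
  √(A²+B²)=0.5541;  θ2 = -1.6835+2.0328 ≈ 0.3492
arm 3 (φ=240.0°): x'=-0.1273, y'=-0.1370
  A=0.2473, B=-0.5506, C=(l²−L²−A²−y'²−z²)/(2L)=-0.4328
  θ3 = atan2(B,A) + arccos(C/0.6036) = 1.2217

θ₁ = 1.0473, θ₂ = 0.3492, θ₃ = 1.2217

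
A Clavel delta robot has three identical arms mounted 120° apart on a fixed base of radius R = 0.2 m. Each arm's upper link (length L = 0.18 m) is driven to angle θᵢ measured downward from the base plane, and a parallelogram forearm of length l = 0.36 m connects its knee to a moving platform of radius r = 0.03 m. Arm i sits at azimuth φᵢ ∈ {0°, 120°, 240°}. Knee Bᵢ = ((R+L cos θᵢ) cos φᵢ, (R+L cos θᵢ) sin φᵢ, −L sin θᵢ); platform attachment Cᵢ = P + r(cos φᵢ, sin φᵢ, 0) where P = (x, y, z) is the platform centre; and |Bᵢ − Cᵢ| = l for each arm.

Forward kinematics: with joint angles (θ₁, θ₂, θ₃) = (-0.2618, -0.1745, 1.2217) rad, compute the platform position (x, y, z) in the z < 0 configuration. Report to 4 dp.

φ1=0.0°: virtual centre (0.3439, 0.0000, 0.0466), radius l
S2 = (0.3473·cos120.0°, 0.3473·sin120.0°, 0.0313) = (-0.1736, 0.3007, 0.0313)
S3 = (0.2316·cos240.0°, 0.2316·sin240.0°, -0.1691) = (-0.1158, -0.2005, -0.1691)
eliminate P² terms by subtracting sphere 1 from 2 and 3
linear system: -1.0350x+0.6015y = 0.0012−-0.0307z; -0.9193x+-0.4011y = -0.0382−-0.4315z
det = 0.9681;  x = 0.0232+-0.2808z,  y = 0.0419+-0.4322z
into |P−S₁|² = l²: 1.2656z² + 0.0506z + -0.0229 = 0;  Δ = 0.1184;  z = -0.1559 or 0.1159 → z<0 root = -0.1559
x = 0.0670, y = 0.1093

(0.0670, 0.1093, -0.1559)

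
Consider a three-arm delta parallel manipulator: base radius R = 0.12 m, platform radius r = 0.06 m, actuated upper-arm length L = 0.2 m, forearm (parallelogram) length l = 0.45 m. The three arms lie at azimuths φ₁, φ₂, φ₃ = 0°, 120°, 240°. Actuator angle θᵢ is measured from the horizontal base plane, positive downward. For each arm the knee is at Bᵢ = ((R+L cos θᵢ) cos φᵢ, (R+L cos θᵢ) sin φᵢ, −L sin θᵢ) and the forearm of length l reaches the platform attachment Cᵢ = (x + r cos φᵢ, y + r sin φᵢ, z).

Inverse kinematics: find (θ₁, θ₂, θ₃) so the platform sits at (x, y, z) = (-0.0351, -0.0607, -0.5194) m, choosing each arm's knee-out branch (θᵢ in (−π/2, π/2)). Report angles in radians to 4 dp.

θ₁ = 0.7854, θ₂ = 0.7852, θ₃ = 0.5236

rotate P by −φ1: (-0.0351, -0.0607, -0.5194)
  e−x'=0.0951;  (l²−L²−(e−x')²−y'²−z²)/2L = -0.3000
  γ=atan2(-0.5194,0.0951)=-1.3897;  ψ=arccos(-0.5682)=2.1751;  θ1=γ+ψ≈0.7854
rotate P by −φ2: (-0.0350, 0.0607, -0.5194)
  e−x'=0.0950;  (l²−L²−(e−x')²−y'²−z²)/2L = -0.3000
  γ=atan2(-0.5194,0.0950)=-1.3899;  ψ=arccos(-0.5681)=2.1750;  θ2=γ+ψ≈0.7852
φ3=240.0° → target in arm frame (0.0701, 0.0000)
  A cos θ + B sin θ = C:  -0.0101·cos θ + -0.5194·sin θ = -0.2684
  θ3 = atan2(B,A) + arccos(C/0.5195) = 0.5236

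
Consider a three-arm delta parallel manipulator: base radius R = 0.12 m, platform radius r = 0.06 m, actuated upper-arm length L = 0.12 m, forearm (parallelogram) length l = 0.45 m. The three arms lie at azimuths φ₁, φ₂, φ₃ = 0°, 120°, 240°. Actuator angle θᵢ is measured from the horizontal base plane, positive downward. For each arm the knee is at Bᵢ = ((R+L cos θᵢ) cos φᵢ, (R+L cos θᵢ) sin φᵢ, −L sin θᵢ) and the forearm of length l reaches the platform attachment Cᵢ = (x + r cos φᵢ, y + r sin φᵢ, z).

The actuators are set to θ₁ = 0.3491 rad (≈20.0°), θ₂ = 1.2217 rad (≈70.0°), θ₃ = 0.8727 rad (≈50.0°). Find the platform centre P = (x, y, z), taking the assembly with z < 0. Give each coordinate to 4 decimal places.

centre 1 = (0.1728·cos0.0°, 0.1728·sin0.0°, -0.0410) = (0.1728, 0.0000, -0.0410)
arm 2 at φ=120.0°: e+L cos θ2 = 0.1010;  centre 2 = (-0.0505, 0.0875, -0.1128)
arm 3 at φ=240.0°: e+L cos θ3 = 0.1371;  centre 3 = (-0.0686, -0.1188, -0.0919)
subtract pairs → two planes through P
[-0.4466 0.1750 -0.1434]·P = -0.0086;  [-0.4827 -0.2375 -0.1018]·P = -0.0043
Cramer: x(z) = 0.0147-0.2723z;  y(z) = -0.0118+0.1248z
sphere 1 gives Az²+Bz+C=0 with A=1.0897, B=0.1652, C=-0.1757;  B²−4AC=0.7931;  roots -0.4844, 0.3328;  negative root z = -0.4844
x = 0.1466, y = -0.0722

(0.1466, -0.0722, -0.4844)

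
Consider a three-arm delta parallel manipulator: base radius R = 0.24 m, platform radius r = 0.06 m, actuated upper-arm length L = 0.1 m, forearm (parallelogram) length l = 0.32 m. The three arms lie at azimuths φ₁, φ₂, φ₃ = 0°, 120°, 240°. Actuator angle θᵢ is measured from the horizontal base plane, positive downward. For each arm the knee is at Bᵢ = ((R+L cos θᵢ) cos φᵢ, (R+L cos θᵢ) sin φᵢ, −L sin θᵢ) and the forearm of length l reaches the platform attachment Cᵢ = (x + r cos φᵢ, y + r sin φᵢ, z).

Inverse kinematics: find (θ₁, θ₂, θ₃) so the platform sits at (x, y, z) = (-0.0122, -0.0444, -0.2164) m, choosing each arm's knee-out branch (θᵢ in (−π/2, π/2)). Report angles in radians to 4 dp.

arm 1 (φ=0.0°): x'=-0.0122, y'=-0.0444
  e−x'=0.1922;  (l²−L²−(e−x')²−y'²−z²)/2L = 0.0333
  θ1 = atan2(B,A) + arccos(C/0.2894) = 0.6110
rotate P by −φ2: (-0.0324, 0.0328, -0.2164)
  A cos θ + B sin θ = C:  0.2124·cos θ + -0.2164·sin θ = -0.0030
  γ=atan2(-0.2164,0.2124)=-0.7948;  ψ=arccos(-0.0098)=1.5806;  θ2=γ+ψ≈0.7858
rotate P by −φ3: (0.0446, 0.0116, -0.2164)
  A cos θ + B sin θ = C:  0.1354·cos θ + -0.2164·sin θ = 0.1354
  γ=atan2(-0.2164,0.1354)=-1.0115;  ψ=arccos(0.5306)=1.0115;  θ3=γ+ψ≈0.0000

θ₁ = 0.6110, θ₂ = 0.7858, θ₃ = 0.0000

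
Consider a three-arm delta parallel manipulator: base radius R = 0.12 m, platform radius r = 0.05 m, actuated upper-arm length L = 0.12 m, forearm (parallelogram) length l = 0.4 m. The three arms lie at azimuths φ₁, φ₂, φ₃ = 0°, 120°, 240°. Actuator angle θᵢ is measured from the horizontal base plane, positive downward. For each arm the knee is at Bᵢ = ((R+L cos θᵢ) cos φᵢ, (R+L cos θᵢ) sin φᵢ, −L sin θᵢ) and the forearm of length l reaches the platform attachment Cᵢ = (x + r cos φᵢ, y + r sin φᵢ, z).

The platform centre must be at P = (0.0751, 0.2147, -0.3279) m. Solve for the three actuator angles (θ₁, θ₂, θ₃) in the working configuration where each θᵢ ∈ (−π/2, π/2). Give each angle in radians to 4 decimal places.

θ₁ = 0.0868, θ₂ = -0.2621, θ₃ = 1.2215

arm 1 (φ=0.0°): x'=0.0751, y'=0.2147
  A cos θ + B sin θ = C:  -0.0051·cos θ + -0.3279·sin θ = -0.0335
  γ=atan2(-0.3279,-0.0051)=-1.5863;  ψ=arccos(-0.1022)=1.6731;  θ1=γ+ψ≈0.0868
arm 2 (φ=120.0°): x'=0.1484, y'=-0.1724
  A cos θ + B sin θ = C:  -0.0784·cos θ + -0.3279·sin θ = 0.0092
  θ2 = atan2(B,A) + arccos(C/0.3371) = -0.2621
arm 3 (φ=240.0°): x'=-0.2235, y'=-0.0423
  A cos θ + B sin θ = C:  0.2935·cos θ + -0.3279·sin θ = -0.2077
  θ3 = atan2(B,A) + arccos(C/0.4401) = 1.2215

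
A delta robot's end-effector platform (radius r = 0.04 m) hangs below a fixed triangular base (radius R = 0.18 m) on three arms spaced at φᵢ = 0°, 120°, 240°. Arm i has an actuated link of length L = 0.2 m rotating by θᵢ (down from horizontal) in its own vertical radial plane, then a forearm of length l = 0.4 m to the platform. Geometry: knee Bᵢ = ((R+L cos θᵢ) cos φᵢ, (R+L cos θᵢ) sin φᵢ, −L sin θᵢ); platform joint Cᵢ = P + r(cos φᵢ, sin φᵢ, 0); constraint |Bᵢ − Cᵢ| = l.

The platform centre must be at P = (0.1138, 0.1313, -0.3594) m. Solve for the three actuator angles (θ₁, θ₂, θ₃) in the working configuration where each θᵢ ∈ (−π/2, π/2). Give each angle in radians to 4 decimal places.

θ₁ = 0.2619, θ₂ = 0.5235, θ₃ = 1.3092

arm 1 (φ=0.0°): x'=0.1138, y'=0.1313
  A cos θ + B sin θ = C:  0.0262·cos θ + -0.3594·sin θ = -0.0677
  θ1 = atan2(B,A) + arccos(C/0.3604) = 0.2619
arm 2 (φ=120.0°): x'=0.0568, y'=-0.1642
  A=0.0832, B=-0.3594, C=(l²−L²−A²−y'²−z²)/(2L)=-0.1076
  √(A²+B²)=0.3689;  θ2 = -1.3433+1.8669 ≈ 0.5235
rotate P by −φ3: (-0.1706, 0.0329, -0.3594)
  e−x'=0.3106;  (l²−L²−(e−x')²−y'²−z²)/2L = -0.2668
  √(A²+B²)=0.4750;  θ3 = -0.8581+2.1672 ≈ 1.3092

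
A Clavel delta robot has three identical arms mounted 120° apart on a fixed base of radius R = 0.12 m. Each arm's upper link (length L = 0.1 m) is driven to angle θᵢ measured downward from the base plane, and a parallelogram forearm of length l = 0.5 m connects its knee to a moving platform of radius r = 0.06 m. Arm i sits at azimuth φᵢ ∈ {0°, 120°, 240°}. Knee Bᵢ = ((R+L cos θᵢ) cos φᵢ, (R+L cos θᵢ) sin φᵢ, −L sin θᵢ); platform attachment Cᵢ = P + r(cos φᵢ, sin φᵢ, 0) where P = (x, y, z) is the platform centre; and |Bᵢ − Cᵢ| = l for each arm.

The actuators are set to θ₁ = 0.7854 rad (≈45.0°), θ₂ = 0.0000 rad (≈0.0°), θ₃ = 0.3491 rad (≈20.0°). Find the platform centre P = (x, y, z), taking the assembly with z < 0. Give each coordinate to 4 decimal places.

(-0.1326, 0.0617, -0.4912)

centre 1 = (0.1307·cos0.0°, 0.1307·sin0.0°, -0.0707) = (0.1307, 0.0000, -0.0707)
arm 2 at φ=120.0°: ρ2 = 0.1600;  centre 2 = (-0.0800, 0.1386, 0.0000)
φ3=240.0°: virtual centre (-0.0770, -0.1333, -0.0342), radius l
|centre ₂|²−|centre ₁|² = 0.0035;  |centre ₃|²−|centre ₁|² = 0.0028
linear system: -0.4214x+0.2771y = 0.0035−0.1414z; -0.4154x+-0.2667y = 0.0028−0.0730z
det = 0.2275;  x = -0.0075+0.2547z,  y = 0.0012+-0.1230z
quadratic in z: (1.0800)z²+(0.0707)z+(-0.2259)=0, √Δ=0.9904 → z ∈ {-0.4912, 0.4258}; z = -0.4912 (taking z<0)
x = -0.1326, y = 0.0617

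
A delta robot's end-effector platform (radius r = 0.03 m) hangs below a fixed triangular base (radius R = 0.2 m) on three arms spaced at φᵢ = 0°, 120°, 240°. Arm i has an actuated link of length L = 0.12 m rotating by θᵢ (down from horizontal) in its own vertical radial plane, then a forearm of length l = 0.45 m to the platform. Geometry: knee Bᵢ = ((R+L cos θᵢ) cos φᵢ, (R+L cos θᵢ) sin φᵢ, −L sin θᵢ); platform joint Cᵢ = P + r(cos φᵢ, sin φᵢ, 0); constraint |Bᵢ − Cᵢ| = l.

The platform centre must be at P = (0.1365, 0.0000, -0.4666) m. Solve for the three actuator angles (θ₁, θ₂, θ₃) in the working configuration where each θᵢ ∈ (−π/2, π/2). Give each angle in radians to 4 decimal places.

rotate P by −φ1: (0.1365, 0.0000, -0.4666)
  A cos θ + B sin θ = C:  0.0335·cos θ + -0.4666·sin θ = -0.1281
  γ=atan2(-0.4666,0.0335)=-1.4991;  ψ=arccos(-0.2738)=1.8481;  θ1=γ+ψ≈0.3490
φ2=120.0° → target in arm frame (-0.0682, -0.1182)
  A=0.2382, B=-0.4666, C=(l²−L²−A²−y'²−z²)/(2L)=-0.4181
  γ=atan2(-0.4666,0.2382)=-1.0987;  ψ=arccos(-0.7981)=2.4950;  θ2=γ+ψ≈1.3963
rotate P by −φ3: (-0.0683, 0.1182, -0.4666)
  A cos θ + B sin θ = C:  0.2383·cos θ + -0.4666·sin θ = -0.4181
  γ=atan2(-0.4666,0.2383)=-1.0987;  ψ=arccos(-0.7981)=2.4950;  θ3=γ+ψ≈1.3963

θ₁ = 0.3490, θ₂ = 1.3963, θ₃ = 1.3963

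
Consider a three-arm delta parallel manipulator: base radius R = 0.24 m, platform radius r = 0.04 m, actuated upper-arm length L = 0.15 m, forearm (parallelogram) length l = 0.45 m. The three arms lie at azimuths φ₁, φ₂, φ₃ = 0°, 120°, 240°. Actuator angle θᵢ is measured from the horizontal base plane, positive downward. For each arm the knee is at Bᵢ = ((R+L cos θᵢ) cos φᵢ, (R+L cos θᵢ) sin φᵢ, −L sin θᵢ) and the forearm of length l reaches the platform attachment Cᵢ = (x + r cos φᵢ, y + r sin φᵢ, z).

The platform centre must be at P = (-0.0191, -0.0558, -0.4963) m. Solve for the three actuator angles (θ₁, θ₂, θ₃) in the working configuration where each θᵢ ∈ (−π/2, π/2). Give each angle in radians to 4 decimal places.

θ₁ = 1.2218, θ₂ = 1.3092, θ₃ = 0.8726

rotate P by −φ1: (-0.0191, -0.0558, -0.4963)
  A cos θ + B sin θ = C:  0.2191·cos θ + -0.4963·sin θ = -0.3914
  γ=atan2(-0.4963,0.2191)=-1.1551;  ψ=arccos(-0.7215)=2.3768;  θ1=γ+ψ≈1.2218
rotate P by −φ2: (-0.0388, 0.0444, -0.4963)
  A=0.2388, B=-0.4963, C=(l²−L²−A²−y'²−z²)/(2L)=-0.4177
  θ2 = atan2(B,A) + arccos(C/0.5508) = 1.3092
rotate P by −φ3: (0.0579, 0.0114, -0.4963)
  e−x'=0.1421;  (l²−L²−(e−x')²−y'²−z²)/2L = -0.2888
  γ=atan2(-0.4963,0.1421)=-1.2919;  ψ=arccos(-0.5594)=2.1645;  θ3=γ+ψ≈0.8726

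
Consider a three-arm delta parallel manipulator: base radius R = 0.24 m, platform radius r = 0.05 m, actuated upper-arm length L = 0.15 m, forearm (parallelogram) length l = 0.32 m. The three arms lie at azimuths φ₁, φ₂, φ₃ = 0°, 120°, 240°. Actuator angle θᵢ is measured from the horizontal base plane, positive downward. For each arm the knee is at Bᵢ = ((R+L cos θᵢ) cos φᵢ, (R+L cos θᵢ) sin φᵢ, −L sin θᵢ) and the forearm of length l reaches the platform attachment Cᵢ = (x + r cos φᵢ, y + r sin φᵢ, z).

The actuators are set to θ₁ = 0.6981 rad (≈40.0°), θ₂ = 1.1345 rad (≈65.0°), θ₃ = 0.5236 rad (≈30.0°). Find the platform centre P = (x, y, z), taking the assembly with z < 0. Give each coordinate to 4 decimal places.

(0.0157, -0.0538, -0.2223)

φ1=0.0°: virtual centre (0.3049, 0.0000, -0.0964), radius l
O2 = (0.2534·cos120.0°, 0.2534·sin120.0°, -0.1359) = (-0.1267, 0.2194, -0.1359)
φ3=240.0°: virtual centre (-0.1600, -0.2770, -0.0750), radius l
eliminate P² terms by subtracting sphere 1 from 2 and 3
plane₁₂: -0.8632x+0.4389y+-0.0791z = -0.0196
Cramer: x(z) = 0.0094-0.0282z;  y(z) = -0.0261+0.1247z
into |P−O₁|² = l²: 1.0163z² + 0.2030z + -0.0051 = 0;  Δ = 0.0620;  z = -0.2223 or 0.0226 → z<0 root = -0.2223
x = 0.0157, y = -0.0538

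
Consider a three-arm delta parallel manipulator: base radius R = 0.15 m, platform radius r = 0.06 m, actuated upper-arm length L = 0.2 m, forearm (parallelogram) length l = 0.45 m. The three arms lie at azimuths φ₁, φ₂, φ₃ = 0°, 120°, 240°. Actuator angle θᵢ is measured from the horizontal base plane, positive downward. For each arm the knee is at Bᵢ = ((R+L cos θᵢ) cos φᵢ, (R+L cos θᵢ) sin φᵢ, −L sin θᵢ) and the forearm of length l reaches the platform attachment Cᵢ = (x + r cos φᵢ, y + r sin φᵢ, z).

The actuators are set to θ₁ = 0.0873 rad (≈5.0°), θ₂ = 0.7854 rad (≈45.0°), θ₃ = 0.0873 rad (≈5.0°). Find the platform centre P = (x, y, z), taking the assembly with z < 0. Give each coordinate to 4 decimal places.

(0.0714, -0.1237, -0.3913)

arm 1 at φ=0.0°: e+L cos θ1 = 0.2892;  S1 = (0.2892, 0.0000, -0.0174)
S2 = (0.2314·cos120.0°, 0.2314·sin120.0°, -0.1414) = (-0.1157, 0.2004, -0.1414)
S3 = (0.2892·cos240.0°, 0.2892·sin240.0°, -0.0174) = (-0.1446, -0.2505, -0.0174)
|S₂|²−|S₁|² = -0.0104;  |S₃|²−|S₁|² = 0.0000
linear system: -0.8099x+0.4008y = -0.0104−-0.2480z; -0.8677x+-0.5010y = 0.0000−0.0000z
det = 0.7535;  x = 0.0069+-0.1649z,  y = -0.0120+0.2855z
into |P−S₁|² = l²: 1.1087z² + 0.1211z + -0.1223 = 0;  Δ = 0.5573;  z = -0.3913 or 0.2820 → z<0 root = -0.3913
x = 0.0714, y = -0.1237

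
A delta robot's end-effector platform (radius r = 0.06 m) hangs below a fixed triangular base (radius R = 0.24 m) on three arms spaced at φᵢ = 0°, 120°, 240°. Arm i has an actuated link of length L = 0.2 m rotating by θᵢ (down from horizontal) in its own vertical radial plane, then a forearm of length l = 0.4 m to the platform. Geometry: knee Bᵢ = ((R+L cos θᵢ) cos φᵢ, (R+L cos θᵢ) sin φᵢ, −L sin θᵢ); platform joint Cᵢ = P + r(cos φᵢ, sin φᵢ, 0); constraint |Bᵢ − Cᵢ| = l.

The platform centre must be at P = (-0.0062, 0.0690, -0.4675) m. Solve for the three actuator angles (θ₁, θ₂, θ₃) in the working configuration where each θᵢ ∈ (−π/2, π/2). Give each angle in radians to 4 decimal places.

θ₁ = 1.1344, θ₂ = 0.8726, θ₃ = 1.3092

arm 1 (φ=0.0°): x'=-0.0062, y'=0.0690
  A cos θ + B sin θ = C:  0.1862·cos θ + -0.4675·sin θ = -0.3450
  √(A²+B²)=0.5032;  θ1 = -1.1918+2.3261 ≈ 1.1344
rotate P by −φ2: (0.0629, -0.0291, -0.4675)
  e−x'=0.1171;  (l²−L²−(e−x')²−y'²−z²)/2L = -0.2828
  γ=atan2(-0.4675,0.1171)=-1.3253;  ψ=arccos(-0.5868)=2.1979;  θ2=γ+ψ≈0.8726
arm 3 (φ=240.0°): x'=-0.0567, y'=-0.0399
  A=0.2367, B=-0.4675, C=(l²−L²−A²−y'²−z²)/(2L)=-0.3904
  γ=atan2(-0.4675,0.2367)=-1.1022;  ψ=arccos(-0.7450)=2.4114;  θ3=γ+ψ≈1.3092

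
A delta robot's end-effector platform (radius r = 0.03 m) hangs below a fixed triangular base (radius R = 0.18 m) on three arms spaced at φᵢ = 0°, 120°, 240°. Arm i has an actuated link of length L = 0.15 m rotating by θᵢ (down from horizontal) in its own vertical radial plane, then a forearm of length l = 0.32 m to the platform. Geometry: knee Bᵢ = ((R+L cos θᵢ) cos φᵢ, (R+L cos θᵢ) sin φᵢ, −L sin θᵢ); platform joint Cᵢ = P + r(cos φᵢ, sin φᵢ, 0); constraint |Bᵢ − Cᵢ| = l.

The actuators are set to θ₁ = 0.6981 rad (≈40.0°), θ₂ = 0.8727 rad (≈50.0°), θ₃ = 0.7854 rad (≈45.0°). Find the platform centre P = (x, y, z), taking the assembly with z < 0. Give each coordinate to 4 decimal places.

φ1=0.0°: virtual centre (0.2649, 0.0000, -0.0964), radius l
S2 = (0.2464·cos120.0°, 0.2464·sin120.0°, -0.1149) = (-0.1232, 0.2134, -0.1149)
S3 = (0.2561·cos240.0°, 0.2561·sin240.0°, -0.1061) = (-0.1280, -0.2218, -0.1061)
|S₂|²−|S₁|² = -0.0055;  |S₃|²−|S₁|² = -0.0027
plane₁₂: -0.7762x+0.4268y+-0.0370z = -0.0055
Cramer: x(z) = 0.0053-0.0363z;  y(z) = -0.0034+0.0207z
sphere 1 gives Az²+Bz+C=0 with A=1.0017, B=0.2115, C=-0.0257;  B²−4AC=0.1477;  roots -0.2974, 0.0862;  negative root z = -0.2974
x = 0.0161, y = -0.0095

(0.0161, -0.0095, -0.2974)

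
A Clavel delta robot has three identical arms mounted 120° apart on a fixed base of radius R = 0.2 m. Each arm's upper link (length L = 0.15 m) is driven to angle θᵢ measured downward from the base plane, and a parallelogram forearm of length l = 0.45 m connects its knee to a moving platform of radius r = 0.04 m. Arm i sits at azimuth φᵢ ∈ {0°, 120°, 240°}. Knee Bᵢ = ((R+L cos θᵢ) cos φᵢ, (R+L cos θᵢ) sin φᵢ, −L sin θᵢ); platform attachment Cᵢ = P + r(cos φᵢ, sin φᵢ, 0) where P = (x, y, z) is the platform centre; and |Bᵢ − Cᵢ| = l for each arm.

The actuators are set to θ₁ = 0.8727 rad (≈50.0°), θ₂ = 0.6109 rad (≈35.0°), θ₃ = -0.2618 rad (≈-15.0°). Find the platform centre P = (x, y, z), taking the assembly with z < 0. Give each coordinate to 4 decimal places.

O1 = (0.2564·cos0.0°, 0.2564·sin0.0°, -0.1149) = (0.2564, 0.0000, -0.1149)
φ2=120.0°: virtual centre (-0.1414, 0.2450, -0.0860), radius l
arm 3 at φ=240.0°: ρ3 = 0.3049;  O3 = (-0.1524, -0.2640, 0.0388)
subtract pairs → two planes through P
[-0.7957 0.4899 0.0577]·P = 0.0085;  [-0.8177 -0.5281 0.3075]·P = 0.0155
det = 0.8208;  x = -0.0147+0.2207z,  y = -0.0066+0.2405z
quadratic in z: (1.1066)z²+(0.1070)z+(-0.1157)=0, √Δ=0.7237 → z ∈ {-0.3754, 0.2787}; z = -0.3754 (taking z<0)
x = -0.0975, y = -0.0969

(-0.0975, -0.0969, -0.3754)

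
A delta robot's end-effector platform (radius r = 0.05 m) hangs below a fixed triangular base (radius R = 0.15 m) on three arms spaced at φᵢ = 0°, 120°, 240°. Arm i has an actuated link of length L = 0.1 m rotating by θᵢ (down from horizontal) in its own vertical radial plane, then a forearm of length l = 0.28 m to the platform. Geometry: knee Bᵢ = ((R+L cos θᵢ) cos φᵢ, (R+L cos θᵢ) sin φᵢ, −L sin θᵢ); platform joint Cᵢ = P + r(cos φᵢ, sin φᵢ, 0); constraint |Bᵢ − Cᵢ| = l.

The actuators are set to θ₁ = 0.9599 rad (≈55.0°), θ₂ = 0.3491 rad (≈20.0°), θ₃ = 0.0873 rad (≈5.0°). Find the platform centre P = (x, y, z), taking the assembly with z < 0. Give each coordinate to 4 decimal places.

(-0.0722, -0.0191, -0.2411)

φ1=0.0°: virtual centre (0.1574, 0.0000, -0.0819), radius l
arm 2 at φ=120.0°: (R−r)+L cos θ2 = 0.1940;  O2 = (-0.0970, 0.1680, -0.0342)
arm 3 at φ=240.0°: (R−r)+L cos θ3 = 0.1996;  O3 = (-0.0998, -0.1729, -0.0087)
subtract pairs → two planes through P
linear system: -0.5087x+0.3360y = 0.0073−0.0954z; -0.5143x+-0.3458y = 0.0085−0.1464z
det = 0.3487;  x = -0.0154+0.2357z,  y = -0.0015+0.0728z
sphere 1 gives Az²+Bz+C=0 with A=1.0608, B=0.0822, C=-0.0418;  B²−4AC=0.1843;  roots -0.2411, 0.1636;  negative root z = -0.2411
x = -0.0722, y = -0.0191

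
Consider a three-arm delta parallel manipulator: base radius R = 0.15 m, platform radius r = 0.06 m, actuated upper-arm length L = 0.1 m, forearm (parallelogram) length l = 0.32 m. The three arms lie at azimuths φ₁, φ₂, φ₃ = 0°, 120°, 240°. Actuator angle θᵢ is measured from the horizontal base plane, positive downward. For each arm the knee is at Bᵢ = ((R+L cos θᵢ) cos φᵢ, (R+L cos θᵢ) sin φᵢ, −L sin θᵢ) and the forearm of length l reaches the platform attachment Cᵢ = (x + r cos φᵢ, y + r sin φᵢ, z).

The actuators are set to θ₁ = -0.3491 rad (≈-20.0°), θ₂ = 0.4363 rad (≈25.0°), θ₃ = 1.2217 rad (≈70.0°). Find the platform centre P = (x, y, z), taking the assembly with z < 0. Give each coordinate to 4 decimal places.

(0.1245, 0.0851, -0.2685)

φ1=0.0°: virtual centre (0.1840, 0.0000, 0.0342), radius l
arm 2 at φ=120.0°: e+L cos θ2 = 0.1806;  S2 = (-0.0903, 0.1564, -0.0423)
S3 = (0.1242·cos240.0°, 0.1242·sin240.0°, -0.0940) = (-0.0621, -0.1076, -0.0940)
|S₂|²−|S₁|² = -0.0006;  |S₃|²−|S₁|² = -0.0108
[-0.5486 0.3129 -0.1529]·P = -0.0006;  [-0.4921 -0.2151 -0.2563]·P = -0.0108
det = 0.2720;  x = 0.0128+-0.4158z,  y = 0.0206+-0.2403z
sphere 1 gives Az²+Bz+C=0 with A=1.2307, B=0.0640, C=-0.0715;  B²−4AC=0.3562;  roots -0.2685, 0.2165;  negative root z = -0.2685
x = 0.1245, y = 0.0851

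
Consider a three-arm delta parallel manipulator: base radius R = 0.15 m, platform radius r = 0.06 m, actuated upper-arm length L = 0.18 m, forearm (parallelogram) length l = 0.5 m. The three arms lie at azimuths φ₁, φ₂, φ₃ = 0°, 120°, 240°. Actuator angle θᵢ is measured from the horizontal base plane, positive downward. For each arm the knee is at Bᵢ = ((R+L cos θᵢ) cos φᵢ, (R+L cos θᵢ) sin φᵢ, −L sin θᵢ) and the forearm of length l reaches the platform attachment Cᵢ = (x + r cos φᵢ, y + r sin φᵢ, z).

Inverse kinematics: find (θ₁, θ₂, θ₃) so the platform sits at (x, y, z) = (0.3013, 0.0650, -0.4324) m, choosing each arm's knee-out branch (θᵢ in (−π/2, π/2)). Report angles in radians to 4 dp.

arm 1 (φ=0.0°): x'=0.3013, y'=0.0650
  A=-0.2113, B=-0.4324, C=(l²−L²−A²−y'²−z²)/(2L)=-0.0507
  γ=atan2(-0.4324,-0.2113)=-2.0253;  ψ=arccos(-0.1053)=1.6763;  θ1=γ+ψ≈-0.3491
arm 2 (φ=120.0°): x'=-0.0944, y'=-0.2934
  e−x'=0.1844;  (l²−L²−(e−x')²−y'²−z²)/2L = -0.2485
  γ=atan2(-0.4324,0.1844)=-1.1678;  ψ=arccos(-0.5287)=2.1278;  θ2=γ+ψ≈0.9600
rotate P by −φ3: (-0.2069, 0.2284, -0.4324)
  A cos θ + B sin θ = C:  0.2969·cos θ + -0.4324·sin θ = -0.3048
  √(A²+B²)=0.5245;  θ3 = -0.9690+2.1908 ≈ 1.2218

θ₁ = -0.3491, θ₂ = 0.9600, θ₃ = 1.2218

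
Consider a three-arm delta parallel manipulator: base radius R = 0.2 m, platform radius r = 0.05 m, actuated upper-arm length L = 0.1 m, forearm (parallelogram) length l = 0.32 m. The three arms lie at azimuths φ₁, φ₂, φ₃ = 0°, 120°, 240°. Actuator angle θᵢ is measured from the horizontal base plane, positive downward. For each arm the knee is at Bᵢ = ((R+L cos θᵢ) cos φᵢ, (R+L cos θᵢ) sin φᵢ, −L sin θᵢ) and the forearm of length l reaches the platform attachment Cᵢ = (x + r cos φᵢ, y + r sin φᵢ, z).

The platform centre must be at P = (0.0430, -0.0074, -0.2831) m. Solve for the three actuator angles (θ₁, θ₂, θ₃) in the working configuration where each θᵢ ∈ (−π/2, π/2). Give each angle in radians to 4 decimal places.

rotate P by −φ1: (0.0430, -0.0074, -0.2831)
  A cos θ + B sin θ = C:  0.1070·cos θ + -0.2831·sin θ = 0.0038
  √(A²+B²)=0.3026;  θ1 = -1.2094+1.5584 ≈ 0.3490
arm 2 (φ=120.0°): x'=-0.0279, y'=-0.0335
  A=0.1779, B=-0.2831, C=(l²−L²−A²−y'²−z²)/(2L)=-0.1026
  γ=atan2(-0.2831,0.1779)=-1.0097;  ψ=arccos(-0.3069)=1.8827;  θ2=γ+ψ≈0.8730
arm 3 (φ=240.0°): x'=-0.0151, y'=0.0409
  A cos θ + B sin θ = C:  0.1651·cos θ + -0.2831·sin θ = -0.0834
  √(A²+B²)=0.3277;  θ3 = -1.0429+1.8281 ≈ 0.7852

θ₁ = 0.3490, θ₂ = 0.8730, θ₃ = 0.7852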